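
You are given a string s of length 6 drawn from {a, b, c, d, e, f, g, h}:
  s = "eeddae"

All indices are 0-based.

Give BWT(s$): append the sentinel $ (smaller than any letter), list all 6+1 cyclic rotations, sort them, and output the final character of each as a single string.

eddeae$

rank  rotation last
    0  $eeddae  e
    1  ae$eedd  d
    2  dae$eed  d
    3  ddae$ee  e
    4  e$eedda  a
    5  eddae$e  e
    6  eeddae$  $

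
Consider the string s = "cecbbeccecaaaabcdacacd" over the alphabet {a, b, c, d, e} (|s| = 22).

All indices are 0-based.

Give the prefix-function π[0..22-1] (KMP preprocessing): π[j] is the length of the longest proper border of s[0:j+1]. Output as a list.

π[0] = 0
j=1 s[j]='e': π[1]=0 (border '')
j=2 s[j]='c': π[2]=1 (border 'c')
j=3 s[j]='b': k: 1→0; π[3]=0 (border '')
j=4 s[j]='b': π[4]=0 (border '')
j=5 s[j]='e': π[5]=0 (border '')
j=6 s[j]='c': π[6]=1 (border 'c')
j=7 s[j]='c': k: 1→0; π[7]=1 (border 'c')
j=8 s[j]='e': π[8]=2 (border 'ce')
j=9 s[j]='c': π[9]=3 (border 'cec')
j=10 s[j]='a': k: 3→1→0; π[10]=0 (border '')
j=11 s[j]='a': π[11]=0 (border '')
j=12 s[j]='a': π[12]=0 (border '')
j=13 s[j]='a': π[13]=0 (border '')
j=14 s[j]='b': π[14]=0 (border '')
j=15 s[j]='c': π[15]=1 (border 'c')
j=16 s[j]='d': k: 1→0; π[16]=0 (border '')
j=17 s[j]='a': π[17]=0 (border '')
j=18 s[j]='c': π[18]=1 (border 'c')
j=19 s[j]='a': k: 1→0; π[19]=0 (border '')
j=20 s[j]='c': π[20]=1 (border 'c')
j=21 s[j]='d': k: 1→0; π[21]=0 (border '')

[0, 0, 1, 0, 0, 0, 1, 1, 2, 3, 0, 0, 0, 0, 0, 1, 0, 0, 1, 0, 1, 0]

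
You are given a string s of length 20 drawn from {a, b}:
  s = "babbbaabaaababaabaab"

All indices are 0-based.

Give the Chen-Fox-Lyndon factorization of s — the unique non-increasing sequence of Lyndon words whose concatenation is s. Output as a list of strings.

["b", "abbb", "aab", "aaababaabaab"]

emit factor 1: 'b' (i=0, period=1)
emit factor 2: 'abbb' (i=1, period=4)
emit factor 3: 'aab' (i=5, period=3)
emit factor 4: 'aaababaabaab' (i=8, period=12)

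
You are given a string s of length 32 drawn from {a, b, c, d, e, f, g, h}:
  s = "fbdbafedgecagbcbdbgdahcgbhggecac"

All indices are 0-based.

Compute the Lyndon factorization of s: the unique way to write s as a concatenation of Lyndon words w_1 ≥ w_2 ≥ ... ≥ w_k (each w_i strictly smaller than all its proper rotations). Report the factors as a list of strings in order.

["f", "bd", "b", "afedgecagbcbdbgdahcgbhggec", "ac"]

emit factor 1: 'f' (i=0, period=1)
emit factor 2: 'bd' (i=1, period=2)
emit factor 3: 'b' (i=3, period=1)
emit factor 4: 'afedgecagbcbdbgdahcgbhggec' (i=4, period=26)
emit factor 5: 'ac' (i=30, period=2)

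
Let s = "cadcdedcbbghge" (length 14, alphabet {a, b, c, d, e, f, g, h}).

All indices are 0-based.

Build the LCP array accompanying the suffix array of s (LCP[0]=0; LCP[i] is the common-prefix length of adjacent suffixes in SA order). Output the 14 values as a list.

[0, 0, 1, 0, 1, 1, 0, 2, 1, 0, 1, 0, 1, 0]

sorted suffixes:
  #0 SA[0]=1  'adcdedcbbghge'
  #1 SA[1]=8  'bbghge'
  #2 SA[2]=9  'bghge'
  #3 SA[3]=0  'cadcdedcbbghge'
  #4 SA[4]=7  'cbbghge'
  #5 SA[5]=3  'cdedcbbghge'
  #6 SA[6]=6  'dcbbghge'
  #7 SA[7]=2  'dcdedcbbghge'
  #8 SA[8]=4  'dedcbbghge'
  #9 SA[9]=13  'e'
  #10 SA[10]=5  'edcbbghge'
  #11 SA[11]=12  'ge'
  #12 SA[12]=10  'ghge'
  #13 SA[13]=11  'hge'

SA = [1, 8, 9, 0, 7, 3, 6, 2, 4, 13, 5, 12, 10, 11]
rank  pair      lcp
   1  s[1:],s[8:]  0  ''
   2  s[8:],s[9:]  1  'b'
   3  s[9:],s[0:]  0  ''
   4  s[0:],s[7:]  1  'c'
   5  s[7:],s[3:]  1  'c'
   6  s[3:],s[6:]  0  ''
   7  s[6:],s[2:]  2  'dc'
   8  s[2:],s[4:]  1  'd'
   9  s[4:],s[13:]  0  ''
  10  s[13:],s[5:]  1  'e'
  11  s[5:],s[12:]  0  ''
  12  s[12:],s[10:]  1  'g'
  13  s[10:],s[11:]  0  ''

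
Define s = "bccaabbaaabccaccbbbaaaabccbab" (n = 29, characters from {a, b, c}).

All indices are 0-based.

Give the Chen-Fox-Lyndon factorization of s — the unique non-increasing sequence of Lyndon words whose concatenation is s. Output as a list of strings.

["bcc", "aabb", "aaabccaccbbb", "aaaabccbab"]

emit factor 1: 'bcc' (i=0, period=3)
emit factor 2: 'aabb' (i=3, period=4)
emit factor 3: 'aaabccaccbbb' (i=7, period=12)
emit factor 4: 'aaaabccbab' (i=19, period=10)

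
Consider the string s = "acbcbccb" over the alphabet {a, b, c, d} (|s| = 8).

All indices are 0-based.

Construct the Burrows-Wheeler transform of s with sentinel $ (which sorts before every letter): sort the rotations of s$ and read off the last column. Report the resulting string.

b$ccccabb

rank  rotation   last
    0  $acbcbccb  b
    1  acbcbccb$  $
    2  b$acbcbcc  c
    3  bcbccb$ac  c
    4  bccb$acbc  c
    5  cb$acbcbc  c
    6  cbcbccb$a  a
    7  cbccb$acb  b
    8  ccb$acbcb  b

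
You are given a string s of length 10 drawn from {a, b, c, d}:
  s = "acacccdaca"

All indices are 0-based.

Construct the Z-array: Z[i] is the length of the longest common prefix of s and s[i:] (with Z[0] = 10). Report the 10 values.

[10, 0, 2, 0, 0, 0, 0, 3, 0, 1]

Z[0]=10
i=1: outside box; Z[1]=0
i=2: outside box; Z[2]=2 extend→box=[2,4)
i=3: min(r-i=1, Z[1]=0)=0; Z[3]=0
i=4: outside box; Z[4]=0
i=5: outside box; Z[5]=0
i=6: outside box; Z[6]=0
i=7: outside box; Z[7]=3 extend→box=[7,10)
i=8: min(r-i=2, Z[1]=0)=0; Z[8]=0
i=9: min(r-i=1, Z[2]=2)=1; Z[9]=1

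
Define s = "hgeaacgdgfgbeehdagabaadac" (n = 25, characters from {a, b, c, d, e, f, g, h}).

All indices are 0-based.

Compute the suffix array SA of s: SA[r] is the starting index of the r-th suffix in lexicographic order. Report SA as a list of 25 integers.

rank | idx | suffix
   0 |   3 | aacgdgfgbeehdagabaadac
   1 |  20 | aadac
   2 |  18 | abaadac
   3 |  23 | ac
   4 |   4 | acgdgfgbeehdagabaadac
   5 |  21 | adac
   6 |  16 | agabaadac
   7 |  19 | baadac
   8 |  11 | beehdagabaadac
   9 |  24 | c
  10 |   5 | cgdgfgbeehdagabaadac
  11 |  22 | dac
  12 |  15 | dagabaadac
  13 |   7 | dgfgbeehdagabaadac
  14 |   2 | eaacgdgfgbeehdagabaadac
  15 |  12 | eehdagabaadac
  16 |  13 | ehdagabaadac
  17 |   9 | fgbeehdagabaadac
  18 |  17 | gabaadac
  19 |  10 | gbeehdagabaadac
  20 |   6 | gdgfgbeehdagabaadac
  21 |   1 | geaacgdgfgbeehdagabaadac
  22 |   8 | gfgbeehdagabaadac
  23 |  14 | hdagabaadac
  24 |   0 | hgeaacgdgfgbeehdagabaadac

[3, 20, 18, 23, 4, 21, 16, 19, 11, 24, 5, 22, 15, 7, 2, 12, 13, 9, 17, 10, 6, 1, 8, 14, 0]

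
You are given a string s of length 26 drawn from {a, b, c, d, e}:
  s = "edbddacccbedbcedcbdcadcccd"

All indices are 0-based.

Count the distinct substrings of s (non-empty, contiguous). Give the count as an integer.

rank | idx | suffix
   0 |   5 | acccbedbcedcbdcadcccd
   1 |  20 | adcccd
   2 |  12 | bcedcbdcadcccd
   3 |  17 | bdcadcccd
   4 |   2 | bddacccbedbcedcbdcadcccd
   5 |   9 | bedbcedcbdcadcccd
   6 |  19 | cadcccd
   7 |  16 | cbdcadcccd
   8 |   8 | cbedbcedcbdcadcccd
   9 |   7 | ccbedbcedcbdcadcccd
  10 |   6 | cccbedbcedcbdcadcccd
  11 |  22 | cccd
  12 |  23 | ccd
  13 |  24 | cd
  14 |  13 | cedcbdcadcccd
  15 |  25 | d
  16 |   4 | dacccbedbcedcbdcadcccd
  17 |  11 | dbcedcbdcadcccd
  18 |   1 | dbddacccbedbcedcbdcadcccd
  19 |  18 | dcadcccd
  20 |  15 | dcbdcadcccd
  21 |  21 | dcccd
  22 |   3 | ddacccbedbcedcbdcadcccd
  23 |  10 | edbcedcbdcadcccd
  24 |   0 | edbddacccbedbcedcbdcadcccd
  25 |  14 | edcbdcadcccd

SA = [5, 20, 12, 17, 2, 9, 19, 16, 8, 7, 6, 22, 23, 24, 13, 25, 4, 11, 1, 18, 15, 21, 3, 10, 0, 14]
i: (SA[i-1],SA[i]) lcp shared
  1: (5,20) 1 'a'
  2: (20,12) 0 ''
  3: (12,17) 1 'b'
  4: (17,2) 2 'bd'
  5: (2,9) 1 'b'
  6: (9,19) 0 ''
  7: (19,16) 1 'c'
  8: (16,8) 2 'cb'
  9: (8,7) 1 'c'
  10: (7,6) 2 'cc'
  11: (6,22) 3 'ccc'
  12: (22,23) 2 'cc'
  13: (23,24) 1 'c'
  14: (24,13) 1 'c'
  15: (13,25) 0 ''
  16: (25,4) 1 'd'
  17: (4,11) 1 'd'
  18: (11,1) 2 'db'
  19: (1,18) 1 'd'
  20: (18,15) 2 'dc'
  21: (15,21) 2 'dc'
  22: (21,3) 1 'd'
  23: (3,10) 0 ''
  24: (10,0) 3 'edb'
  25: (0,14) 2 'ed'

n(n+1)/2 = 26·27/2 = 351
Σ LCP = 0 + 1 + 0 + 1 + 2 + 1 + 0 + 1 + 2 + 1 + 2 + 3 + 2 + 1 + 1 + 0 + 1 + 1 + 2 + 1 + 2 + 2 + 1 + 0 + 3 + 2 = 33
distinct = 351 − 33 = 318

318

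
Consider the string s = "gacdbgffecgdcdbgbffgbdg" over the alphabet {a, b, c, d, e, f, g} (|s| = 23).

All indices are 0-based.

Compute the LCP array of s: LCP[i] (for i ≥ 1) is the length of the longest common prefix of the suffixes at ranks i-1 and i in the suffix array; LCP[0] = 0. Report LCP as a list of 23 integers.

rank | idx | suffix
   0 |   1 | acdbgffecgdcdbgbffgbdg
   1 |  20 | bdg
   2 |  16 | bffgbdg
   3 |  14 | bgbffgbdg
   4 |   4 | bgffecgdcdbgbffgbdg
   5 |  12 | cdbgbffgbdg
   6 |   2 | cdbgffecgdcdbgbffgbdg
   7 |   9 | cgdcdbgbffgbdg
   8 |  13 | dbgbffgbdg
   9 |   3 | dbgffecgdcdbgbffgbdg
  10 |  11 | dcdbgbffgbdg
  11 |  21 | dg
  12 |   8 | ecgdcdbgbffgbdg
  13 |   7 | fecgdcdbgbffgbdg
  14 |   6 | ffecgdcdbgbffgbdg
  15 |  17 | ffgbdg
  16 |  18 | fgbdg
  17 |  22 | g
  18 |   0 | gacdbgffecgdcdbgbffgbdg
  19 |  19 | gbdg
  20 |  15 | gbffgbdg
  21 |  10 | gdcdbgbffgbdg
  22 |   5 | gffecgdcdbgbffgbdg

SA = [1, 20, 16, 14, 4, 12, 2, 9, 13, 3, 11, 21, 8, 7, 6, 17, 18, 22, 0, 19, 15, 10, 5]
i: (SA[i-1],SA[i]) lcp shared
  1: (1,20) 0 ''
  2: (20,16) 1 'b'
  3: (16,14) 1 'b'
  4: (14,4) 2 'bg'
  5: (4,12) 0 ''
  6: (12,2) 4 'cdbg'
  7: (2,9) 1 'c'
  8: (9,13) 0 ''
  9: (13,3) 3 'dbg'
  10: (3,11) 1 'd'
  11: (11,21) 1 'd'
  12: (21,8) 0 ''
  13: (8,7) 0 ''
  14: (7,6) 1 'f'
  15: (6,17) 2 'ff'
  16: (17,18) 1 'f'
  17: (18,22) 0 ''
  18: (22,0) 1 'g'
  19: (0,19) 1 'g'
  20: (19,15) 2 'gb'
  21: (15,10) 1 'g'
  22: (10,5) 1 'g'

[0, 0, 1, 1, 2, 0, 4, 1, 0, 3, 1, 1, 0, 0, 1, 2, 1, 0, 1, 1, 2, 1, 1]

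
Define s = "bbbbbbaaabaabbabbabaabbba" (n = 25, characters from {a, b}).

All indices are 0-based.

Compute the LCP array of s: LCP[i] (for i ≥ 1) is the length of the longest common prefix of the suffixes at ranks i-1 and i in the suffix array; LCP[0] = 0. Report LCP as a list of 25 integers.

[0, 1, 2, 3, 4, 1, 6, 2, 5, 3, 0, 2, 3, 5, 2, 3, 1, 3, 3, 4, 2, 4, 3, 4, 5]

sorted suffixes:
  #0 SA[0]=24  'a'
  #1 SA[1]=6  'aaabaabbabbabaabbba'
  #2 SA[2]=7  'aabaabbabbabaabbba'
  #3 SA[3]=10  'aabbabbabaabbba'
  #4 SA[4]=19  'aabbba'
  #5 SA[5]=8  'abaabbabbabaabbba'
  #6 SA[6]=17  'abaabbba'
  #7 SA[7]=14  'abbabaabbba'
  #8 SA[8]=11  'abbabbabaabbba'
  #9 SA[9]=20  'abbba'
  #10 SA[10]=23  'ba'
  #11 SA[11]=5  'baaabaabbabbabaabbba'
  #12 SA[12]=9  'baabbabbabaabbba'
  #13 SA[13]=18  'baabbba'
  #14 SA[14]=16  'babaabbba'
  #15 SA[15]=13  'babbabaabbba'
  #16 SA[16]=22  'bba'
  #17 SA[17]=4  'bbaaabaabbabbabaabbba'
  #18 SA[18]=15  'bbabaabbba'
  #19 SA[19]=12  'bbabbabaabbba'
  #20 SA[20]=21  'bbba'
  #21 SA[21]=3  'bbbaaabaabbabbabaabbba'
  #22 SA[22]=2  'bbbbaaabaabbabbabaabbba'
  #23 SA[23]=1  'bbbbbaaabaabbabbabaabbba'
  #24 SA[24]=0  'bbbbbbaaabaabbabbabaabbba'

SA = [24, 6, 7, 10, 19, 8, 17, 14, 11, 20, 23, 5, 9, 18, 16, 13, 22, 4, 15, 12, 21, 3, 2, 1, 0]
[i] adj suffixes → lcp
  [1] 24/6 → 1 ('a')
  [2] 6/7 → 2 ('aa')
  [3] 7/10 → 3 ('aab')
  [4] 10/19 → 4 ('aabb')
  [5] 19/8 → 1 ('a')
  [6] 8/17 → 6 ('abaabb')
  [7] 17/14 → 2 ('ab')
  [8] 14/11 → 5 ('abbab')
  [9] 11/20 → 3 ('abb')
  [10] 20/23 → 0 ('')
  [11] 23/5 → 2 ('ba')
  [12] 5/9 → 3 ('baa')
  [13] 9/18 → 5 ('baabb')
  [14] 18/16 → 2 ('ba')
  [15] 16/13 → 3 ('bab')
  [16] 13/22 → 1 ('b')
  [17] 22/4 → 3 ('bba')
  [18] 4/15 → 3 ('bba')
  [19] 15/12 → 4 ('bbab')
  [20] 12/21 → 2 ('bb')
  [21] 21/3 → 4 ('bbba')
  [22] 3/2 → 3 ('bbb')
  [23] 2/1 → 4 ('bbbb')
  [24] 1/0 → 5 ('bbbbb')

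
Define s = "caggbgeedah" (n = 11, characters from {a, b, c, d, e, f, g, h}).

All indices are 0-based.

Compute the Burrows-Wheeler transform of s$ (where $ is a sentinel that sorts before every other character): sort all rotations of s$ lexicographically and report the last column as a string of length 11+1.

rank  rotation      last
    0  $caggbgeedah  h
    1  aggbgeedah$c  c
    2  ah$caggbgeed  d
    3  bgeedah$cagg  g
    4  caggbgeedah$  $
    5  dah$caggbgee  e
    6  edah$caggbge  e
    7  eedah$caggbg  g
    8  gbgeedah$cag  g
    9  geedah$caggb  b
   10  ggbgeedah$ca  a
   11  h$caggbgeeda  a

hcdg$eeggbaa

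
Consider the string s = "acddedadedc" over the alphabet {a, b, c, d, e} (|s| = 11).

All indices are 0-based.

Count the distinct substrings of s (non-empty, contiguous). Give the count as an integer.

rank | idx | suffix
   0 |   0 | acddedadedc
   1 |   6 | adedc
   2 |  10 | c
   3 |   1 | cddedadedc
   4 |   5 | dadedc
   5 |   9 | dc
   6 |   2 | ddedadedc
   7 |   3 | dedadedc
   8 |   7 | dedc
   9 |   4 | edadedc
  10 |   8 | edc

SA = [0, 6, 10, 1, 5, 9, 2, 3, 7, 4, 8]
rank  pair      lcp
   1  s[0:],s[6:]  1  'a'
   2  s[6:],s[10:]  0  ''
   3  s[10:],s[1:]  1  'c'
   4  s[1:],s[5:]  0  ''
   5  s[5:],s[9:]  1  'd'
   6  s[9:],s[2:]  1  'd'
   7  s[2:],s[3:]  1  'd'
   8  s[3:],s[7:]  3  'ded'
   9  s[7:],s[4:]  0  ''
  10  s[4:],s[8:]  2  'ed'

n(n+1)/2 = 11·12/2 = 66
Σ LCP = 0 + 1 + 0 + 1 + 0 + 1 + 1 + 1 + 3 + 0 + 2 = 10
distinct = 66 − 10 = 56

56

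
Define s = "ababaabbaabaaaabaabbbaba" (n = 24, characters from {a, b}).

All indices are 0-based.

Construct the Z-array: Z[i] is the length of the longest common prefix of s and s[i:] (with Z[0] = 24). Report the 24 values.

[24, 0, 3, 0, 1, 2, 0, 0, 1, 3, 0, 1, 1, 1, 3, 0, 1, 2, 0, 0, 0, 3, 0, 1]

Z[0]=24
i=1: i≥r, start 0; Z[1]=0
i=2: i≥r, start 0; Z[2]=3 grow→box=[2,5)
i=3: min(r-i=2, Z[1]=0)=0; Z[3]=0
i=4: min(r-i=1, Z[2]=3)=1; Z[4]=1
i=5: i≥r, start 0; Z[5]=2 grow→box=[5,7)
i=6: min(r-i=1, Z[1]=0)=0; Z[6]=0
i=7: i≥r, start 0; Z[7]=0
i=8: i≥r, start 0; Z[8]=1 grow→box=[8,9)
i=9: i≥r, start 0; Z[9]=3 grow→box=[9,12)
i=10: min(r-i=2, Z[1]=0)=0; Z[10]=0
i=11: min(r-i=1, Z[2]=3)=1; Z[11]=1
i=12: i≥r, start 0; Z[12]=1 grow→box=[12,13)
i=13: i≥r, start 0; Z[13]=1 grow→box=[13,14)
i=14: i≥r, start 0; Z[14]=3 grow→box=[14,17)
i=15: min(r-i=2, Z[1]=0)=0; Z[15]=0
i=16: min(r-i=1, Z[2]=3)=1; Z[16]=1
i=17: i≥r, start 0; Z[17]=2 grow→box=[17,19)
i=18: min(r-i=1, Z[1]=0)=0; Z[18]=0
i=19: i≥r, start 0; Z[19]=0
i=20: i≥r, start 0; Z[20]=0
i=21: i≥r, start 0; Z[21]=3 grow→box=[21,24)
i=22: min(r-i=2, Z[1]=0)=0; Z[22]=0
i=23: min(r-i=1, Z[2]=3)=1; Z[23]=1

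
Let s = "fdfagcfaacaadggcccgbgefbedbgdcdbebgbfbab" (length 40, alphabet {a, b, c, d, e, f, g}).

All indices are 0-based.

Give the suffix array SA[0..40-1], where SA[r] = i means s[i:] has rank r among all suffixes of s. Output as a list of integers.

[7, 10, 38, 8, 11, 3, 39, 37, 31, 23, 35, 33, 26, 19, 9, 15, 16, 29, 5, 17, 30, 25, 28, 1, 12, 32, 24, 21, 6, 2, 36, 22, 0, 34, 18, 14, 4, 27, 20, 13]

rank→(start, suffix):
  0 → (7, 'aacaadggcccgbgefbedbgdcdbebgbfbab')
  1 → (10, 'aadggcccgbgefbedbgdcdbebgbfbab')
  2 → (38, 'ab')
  3 → (8, 'acaadggcccgbgefbedbgdcdbebgbfbab')
  4 → (11, 'adggcccgbgefbedbgdcdbebgbfbab')
  5 → (3, 'agcfaacaadggcccgbgefbedbgdcdbebgbfbab')
  6 → (39, 'b')
  7 → (37, 'bab')
  8 → (31, 'bebgbfbab')
  9 → (23, 'bedbgdcdbebgbfbab')
  10 → (35, 'bfbab')
  11 → (33, 'bgbfbab')
  12 → (26, 'bgdcdbebgbfbab')
  13 → (19, 'bgefbedbgdcdbebgbfbab')
  14 → (9, 'caadggcccgbgefbedbgdcdbebgbfbab')
  15 → (15, 'cccgbgefbedbgdcdbebgbfbab')
  16 → (16, 'ccgbgefbedbgdcdbebgbfbab')
  17 → (29, 'cdbebgbfbab')
  18 → (5, 'cfaacaadggcccgbgefbedbgdcdbebgbfbab')
  19 → (17, 'cgbgefbedbgdcdbebgbfbab')
  20 → (30, 'dbebgbfbab')
  21 → (25, 'dbgdcdbebgbfbab')
  22 → (28, 'dcdbebgbfbab')
  23 → (1, 'dfagcfaacaadggcccgbgefbedbgdcdbebgbfbab')
  24 → (12, 'dggcccgbgefbedbgdcdbebgbfbab')
  25 → (32, 'ebgbfbab')
  26 → (24, 'edbgdcdbebgbfbab')
  27 → (21, 'efbedbgdcdbebgbfbab')
  28 → (6, 'faacaadggcccgbgefbedbgdcdbebgbfbab')
  29 → (2, 'fagcfaacaadggcccgbgefbedbgdcdbebgbfbab')
  30 → (36, 'fbab')
  31 → (22, 'fbedbgdcdbebgbfbab')
  32 → (0, 'fdfagcfaacaadggcccgbgefbedbgdcdbebgbfbab')
  33 → (34, 'gbfbab')
  34 → (18, 'gbgefbedbgdcdbebgbfbab')
  35 → (14, 'gcccgbgefbedbgdcdbebgbfbab')
  36 → (4, 'gcfaacaadggcccgbgefbedbgdcdbebgbfbab')
  37 → (27, 'gdcdbebgbfbab')
  38 → (20, 'gefbedbgdcdbebgbfbab')
  39 → (13, 'ggcccgbgefbedbgdcdbebgbfbab')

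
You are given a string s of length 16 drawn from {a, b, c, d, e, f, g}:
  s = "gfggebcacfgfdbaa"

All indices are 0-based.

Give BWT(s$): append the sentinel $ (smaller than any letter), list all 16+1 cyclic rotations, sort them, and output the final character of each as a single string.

rank  rotation           last
    0  $gfggebcacfgfdbaa  a
    1  a$gfggebcacfgfdba  a
    2  aa$gfggebcacfgfdb  b
    3  acfgfdbaa$gfggebc  c
    4  baa$gfggebcacfgfd  d
    5  bcacfgfdbaa$gfgge  e
    6  cacfgfdbaa$gfggeb  b
    7  cfgfdbaa$gfggebca  a
    8  dbaa$gfggebcacfgf  f
    9  ebcacfgfdbaa$gfgg  g
   10  fdbaa$gfggebcacfg  g
   11  fgfdbaa$gfggebcac  c
   12  fggebcacfgfdbaa$g  g
   13  gebcacfgfdbaa$gfg  g
   14  gfdbaa$gfggebcacf  f
   15  gfggebcacfgfdbaa$  $
   16  ggebcacfgfdbaa$gf  f

aabcdebafggcggf$f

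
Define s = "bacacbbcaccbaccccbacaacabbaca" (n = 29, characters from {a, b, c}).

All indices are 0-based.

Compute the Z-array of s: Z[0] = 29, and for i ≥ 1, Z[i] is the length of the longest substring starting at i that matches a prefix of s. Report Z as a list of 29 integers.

[29, 0, 0, 0, 0, 1, 1, 0, 0, 0, 0, 3, 0, 0, 0, 0, 0, 4, 0, 0, 0, 0, 0, 0, 1, 4, 0, 0, 0]

Z[0]=29
i=1: fresh scan; Z[1]=0
i=2: fresh scan; Z[2]=0
i=3: fresh scan; Z[3]=0
i=4: fresh scan; Z[4]=0
i=5: fresh scan; Z[5]=1 scan→box=[5,6)
i=6: fresh scan; Z[6]=1 scan→box=[6,7)
i=7: fresh scan; Z[7]=0
i=8: fresh scan; Z[8]=0
i=9: fresh scan; Z[9]=0
i=10: fresh scan; Z[10]=0
i=11: fresh scan; Z[11]=3 scan→box=[11,14)
i=12: min(r-i=2, Z[1]=0)=0; Z[12]=0
i=13: min(r-i=1, Z[2]=0)=0; Z[13]=0
i=14: fresh scan; Z[14]=0
i=15: fresh scan; Z[15]=0
i=16: fresh scan; Z[16]=0
i=17: fresh scan; Z[17]=4 scan→box=[17,21)
i=18: min(r-i=3, Z[1]=0)=0; Z[18]=0
i=19: min(r-i=2, Z[2]=0)=0; Z[19]=0
i=20: min(r-i=1, Z[3]=0)=0; Z[20]=0
i=21: fresh scan; Z[21]=0
i=22: fresh scan; Z[22]=0
i=23: fresh scan; Z[23]=0
i=24: fresh scan; Z[24]=1 scan→box=[24,25)
i=25: fresh scan; Z[25]=4 scan→box=[25,29)
i=26: min(r-i=3, Z[1]=0)=0; Z[26]=0
i=27: min(r-i=2, Z[2]=0)=0; Z[27]=0
i=28: min(r-i=1, Z[3]=0)=0; Z[28]=0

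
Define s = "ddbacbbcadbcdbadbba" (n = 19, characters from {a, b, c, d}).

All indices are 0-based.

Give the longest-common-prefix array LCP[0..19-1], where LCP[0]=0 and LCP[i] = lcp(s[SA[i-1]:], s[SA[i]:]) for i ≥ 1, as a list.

[0, 1, 1, 3, 0, 2, 2, 1, 2, 1, 2, 0, 1, 1, 0, 3, 2, 2, 1]

rank | idx | suffix
   0 |  18 | a
   1 |   3 | acbbcadbcdbadbba
   2 |  14 | adbba
   3 |   8 | adbcdbadbba
   4 |  17 | ba
   5 |   2 | bacbbcadbcdbadbba
   6 |  13 | badbba
   7 |  16 | bba
   8 |   5 | bbcadbcdbadbba
   9 |   6 | bcadbcdbadbba
  10 |  10 | bcdbadbba
  11 |   7 | cadbcdbadbba
  12 |   4 | cbbcadbcdbadbba
  13 |  11 | cdbadbba
  14 |   1 | dbacbbcadbcdbadbba
  15 |  12 | dbadbba
  16 |  15 | dbba
  17 |   9 | dbcdbadbba
  18 |   0 | ddbacbbcadbcdbadbba

SA = [18, 3, 14, 8, 17, 2, 13, 16, 5, 6, 10, 7, 4, 11, 1, 12, 15, 9, 0]
i: (SA[i-1],SA[i]) lcp shared
  1: (18,3) 1 'a'
  2: (3,14) 1 'a'
  3: (14,8) 3 'adb'
  4: (8,17) 0 ''
  5: (17,2) 2 'ba'
  6: (2,13) 2 'ba'
  7: (13,16) 1 'b'
  8: (16,5) 2 'bb'
  9: (5,6) 1 'b'
  10: (6,10) 2 'bc'
  11: (10,7) 0 ''
  12: (7,4) 1 'c'
  13: (4,11) 1 'c'
  14: (11,1) 0 ''
  15: (1,12) 3 'dba'
  16: (12,15) 2 'db'
  17: (15,9) 2 'db'
  18: (9,0) 1 'd'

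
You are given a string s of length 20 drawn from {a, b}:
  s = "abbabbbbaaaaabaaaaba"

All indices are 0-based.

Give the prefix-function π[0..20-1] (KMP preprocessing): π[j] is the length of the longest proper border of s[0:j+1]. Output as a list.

π[0] = 0
j=1 s[j]='b': π[1]=0 (border '')
j=2 s[j]='b': π[2]=0 (border '')
j=3 s[j]='a': π[3]=1 (border 'a')
j=4 s[j]='b': π[4]=2 (border 'ab')
j=5 s[j]='b': π[5]=3 (border 'abb')
j=6 s[j]='b': k: 3→0; π[6]=0 (border '')
j=7 s[j]='b': π[7]=0 (border '')
j=8 s[j]='a': π[8]=1 (border 'a')
j=9 s[j]='a': k: 1→0; π[9]=1 (border 'a')
j=10 s[j]='a': k: 1→0; π[10]=1 (border 'a')
j=11 s[j]='a': k: 1→0; π[11]=1 (border 'a')
j=12 s[j]='a': k: 1→0; π[12]=1 (border 'a')
j=13 s[j]='b': π[13]=2 (border 'ab')
j=14 s[j]='a': k: 2→0; π[14]=1 (border 'a')
j=15 s[j]='a': k: 1→0; π[15]=1 (border 'a')
j=16 s[j]='a': k: 1→0; π[16]=1 (border 'a')
j=17 s[j]='a': k: 1→0; π[17]=1 (border 'a')
j=18 s[j]='b': π[18]=2 (border 'ab')
j=19 s[j]='a': k: 2→0; π[19]=1 (border 'a')

[0, 0, 0, 1, 2, 3, 0, 0, 1, 1, 1, 1, 1, 2, 1, 1, 1, 1, 2, 1]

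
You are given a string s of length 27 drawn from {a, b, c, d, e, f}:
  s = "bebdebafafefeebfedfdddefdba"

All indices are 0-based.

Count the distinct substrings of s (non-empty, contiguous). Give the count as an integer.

346

rank→(start, suffix):
  0 → (26, 'a')
  1 → (6, 'afafefeebfedfdddefdba')
  2 → (8, 'afefeebfedfdddefdba')
  3 → (25, 'ba')
  4 → (5, 'bafafefeebfedfdddefdba')
  5 → (2, 'bdebafafefeebfedfdddefdba')
  6 → (0, 'bebdebafafefeebfedfdddefdba')
  7 → (14, 'bfedfdddefdba')
  8 → (24, 'dba')
  9 → (19, 'dddefdba')
  10 → (20, 'ddefdba')
  11 → (3, 'debafafefeebfedfdddefdba')
  12 → (21, 'defdba')
  13 → (17, 'dfdddefdba')
  14 → (4, 'ebafafefeebfedfdddefdba')
  15 → (1, 'ebdebafafefeebfedfdddefdba')
  16 → (13, 'ebfedfdddefdba')
  17 → (16, 'edfdddefdba')
  18 → (12, 'eebfedfdddefdba')
  19 → (22, 'efdba')
  20 → (10, 'efeebfedfdddefdba')
  21 → (7, 'fafefeebfedfdddefdba')
  22 → (23, 'fdba')
  23 → (18, 'fdddefdba')
  24 → (15, 'fedfdddefdba')
  25 → (11, 'feebfedfdddefdba')
  26 → (9, 'fefeebfedfdddefdba')

SA = [26, 6, 8, 25, 5, 2, 0, 14, 24, 19, 20, 3, 21, 17, 4, 1, 13, 16, 12, 22, 10, 7, 23, 18, 15, 11, 9]
rank  pair      lcp
   1  s[26:],s[6:]  1  'a'
   2  s[6:],s[8:]  2  'af'
   3  s[8:],s[25:]  0  ''
   4  s[25:],s[5:]  2  'ba'
   5  s[5:],s[2:]  1  'b'
   6  s[2:],s[0:]  1  'b'
   7  s[0:],s[14:]  1  'b'
   8  s[14:],s[24:]  0  ''
   9  s[24:],s[19:]  1  'd'
  10  s[19:],s[20:]  2  'dd'
  11  s[20:],s[3:]  1  'd'
  12  s[3:],s[21:]  2  'de'
  13  s[21:],s[17:]  1  'd'
  14  s[17:],s[4:]  0  ''
  15  s[4:],s[1:]  2  'eb'
  16  s[1:],s[13:]  2  'eb'
  17  s[13:],s[16:]  1  'e'
  18  s[16:],s[12:]  1  'e'
  19  s[12:],s[22:]  1  'e'
  20  s[22:],s[10:]  2  'ef'
  21  s[10:],s[7:]  0  ''
  22  s[7:],s[23:]  1  'f'
  23  s[23:],s[18:]  2  'fd'
  24  s[18:],s[15:]  1  'f'
  25  s[15:],s[11:]  2  'fe'
  26  s[11:],s[9:]  2  'fe'

n(n+1)/2 = 27·28/2 = 378
Σ LCP = 0 + 1 + 2 + 0 + 2 + 1 + 1 + 1 + 0 + 1 + 2 + 1 + 2 + 1 + 0 + 2 + 2 + 1 + 1 + 1 + 2 + 0 + 1 + 2 + 1 + 2 + 2 = 32
distinct = 378 − 32 = 346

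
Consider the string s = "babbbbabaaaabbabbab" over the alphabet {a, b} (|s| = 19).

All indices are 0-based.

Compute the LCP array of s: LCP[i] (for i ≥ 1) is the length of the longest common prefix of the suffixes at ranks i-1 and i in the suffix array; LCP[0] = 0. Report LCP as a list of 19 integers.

sorted suffixes:
  #0 SA[0]=8  'aaaabbabbab'
  #1 SA[1]=9  'aaabbabbab'
  #2 SA[2]=10  'aabbabbab'
  #3 SA[3]=17  'ab'
  #4 SA[4]=6  'abaaaabbabbab'
  #5 SA[5]=14  'abbab'
  #6 SA[6]=11  'abbabbab'
  #7 SA[7]=1  'abbbbabaaaabbabbab'
  #8 SA[8]=18  'b'
  #9 SA[9]=7  'baaaabbabbab'
  #10 SA[10]=16  'bab'
  #11 SA[11]=5  'babaaaabbabbab'
  #12 SA[12]=13  'babbab'
  #13 SA[13]=0  'babbbbabaaaabbabbab'
  #14 SA[14]=15  'bbab'
  #15 SA[15]=4  'bbabaaaabbabbab'
  #16 SA[16]=12  'bbabbab'
  #17 SA[17]=3  'bbbabaaaabbabbab'
  #18 SA[18]=2  'bbbbabaaaabbabbab'

SA = [8, 9, 10, 17, 6, 14, 11, 1, 18, 7, 16, 5, 13, 0, 15, 4, 12, 3, 2]
rank  pair      lcp
   1  s[8:],s[9:]  3  'aaa'
   2  s[9:],s[10:]  2  'aa'
   3  s[10:],s[17:]  1  'a'
   4  s[17:],s[6:]  2  'ab'
   5  s[6:],s[14:]  2  'ab'
   6  s[14:],s[11:]  5  'abbab'
   7  s[11:],s[1:]  3  'abb'
   8  s[1:],s[18:]  0  ''
   9  s[18:],s[7:]  1  'b'
  10  s[7:],s[16:]  2  'ba'
  11  s[16:],s[5:]  3  'bab'
  12  s[5:],s[13:]  3  'bab'
  13  s[13:],s[0:]  4  'babb'
  14  s[0:],s[15:]  1  'b'
  15  s[15:],s[4:]  4  'bbab'
  16  s[4:],s[12:]  4  'bbab'
  17  s[12:],s[3:]  2  'bb'
  18  s[3:],s[2:]  3  'bbb'

[0, 3, 2, 1, 2, 2, 5, 3, 0, 1, 2, 3, 3, 4, 1, 4, 4, 2, 3]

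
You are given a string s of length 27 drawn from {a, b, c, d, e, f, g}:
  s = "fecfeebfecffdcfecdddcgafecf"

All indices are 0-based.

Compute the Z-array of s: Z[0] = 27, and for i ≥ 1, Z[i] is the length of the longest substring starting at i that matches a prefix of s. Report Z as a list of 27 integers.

[27, 0, 0, 2, 0, 0, 0, 4, 0, 0, 1, 1, 0, 0, 3, 0, 0, 0, 0, 0, 0, 0, 0, 4, 0, 0, 1]

Z[0]=27
i=1: fresh scan; Z[1]=0
i=2: fresh scan; Z[2]=0
i=3: fresh scan; Z[3]=2 scan→box=[3,5)
i=4: min(r-i=1, Z[1]=0)=0; Z[4]=0
i=5: fresh scan; Z[5]=0
i=6: fresh scan; Z[6]=0
i=7: fresh scan; Z[7]=4 scan→box=[7,11)
i=8: min(r-i=3, Z[1]=0)=0; Z[8]=0
i=9: min(r-i=2, Z[2]=0)=0; Z[9]=0
i=10: min(r-i=1, Z[3]=2)=1; Z[10]=1
i=11: fresh scan; Z[11]=1 scan→box=[11,12)
i=12: fresh scan; Z[12]=0
i=13: fresh scan; Z[13]=0
i=14: fresh scan; Z[14]=3 scan→box=[14,17)
i=15: min(r-i=2, Z[1]=0)=0; Z[15]=0
i=16: min(r-i=1, Z[2]=0)=0; Z[16]=0
i=17: fresh scan; Z[17]=0
i=18: fresh scan; Z[18]=0
i=19: fresh scan; Z[19]=0
i=20: fresh scan; Z[20]=0
i=21: fresh scan; Z[21]=0
i=22: fresh scan; Z[22]=0
i=23: fresh scan; Z[23]=4 scan→box=[23,27)
i=24: min(r-i=3, Z[1]=0)=0; Z[24]=0
i=25: min(r-i=2, Z[2]=0)=0; Z[25]=0
i=26: min(r-i=1, Z[3]=2)=1; Z[26]=1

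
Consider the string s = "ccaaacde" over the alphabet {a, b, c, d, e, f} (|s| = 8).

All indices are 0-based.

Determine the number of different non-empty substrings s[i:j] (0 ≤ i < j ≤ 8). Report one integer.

sorted suffixes:
  #0 SA[0]=2  'aaacde'
  #1 SA[1]=3  'aacde'
  #2 SA[2]=4  'acde'
  #3 SA[3]=1  'caaacde'
  #4 SA[4]=0  'ccaaacde'
  #5 SA[5]=5  'cde'
  #6 SA[6]=6  'de'
  #7 SA[7]=7  'e'

SA = [2, 3, 4, 1, 0, 5, 6, 7]
i: (SA[i-1],SA[i]) lcp shared
  1: (2,3) 2 'aa'
  2: (3,4) 1 'a'
  3: (4,1) 0 ''
  4: (1,0) 1 'c'
  5: (0,5) 1 'c'
  6: (5,6) 0 ''
  7: (6,7) 0 ''

n(n+1)/2 = 8·9/2 = 36
Σ LCP = 0 + 2 + 1 + 0 + 1 + 1 + 0 + 0 = 5
distinct = 36 − 5 = 31

31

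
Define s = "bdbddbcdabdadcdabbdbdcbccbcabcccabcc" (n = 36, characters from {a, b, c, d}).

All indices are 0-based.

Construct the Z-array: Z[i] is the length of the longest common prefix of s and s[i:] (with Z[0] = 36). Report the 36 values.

Z[0]=36
i=1: i≥r, start 0; Z[1]=0
i=2: i≥r, start 0; Z[2]=2 grow→box=[2,4)
i=3: min(r-i=1, Z[1]=0)=0; Z[3]=0
i=4: i≥r, start 0; Z[4]=0
i=5: i≥r, start 0; Z[5]=1 grow→box=[5,6)
i=6: i≥r, start 0; Z[6]=0
i=7: i≥r, start 0; Z[7]=0
i=8: i≥r, start 0; Z[8]=0
i=9: i≥r, start 0; Z[9]=2 grow→box=[9,11)
i=10: min(r-i=1, Z[1]=0)=0; Z[10]=0
i=11: i≥r, start 0; Z[11]=0
i=12: i≥r, start 0; Z[12]=0
i=13: i≥r, start 0; Z[13]=0
i=14: i≥r, start 0; Z[14]=0
i=15: i≥r, start 0; Z[15]=0
i=16: i≥r, start 0; Z[16]=1 grow→box=[16,17)
i=17: i≥r, start 0; Z[17]=4 grow→box=[17,21)
i=18: min(r-i=3, Z[1]=0)=0; Z[18]=0
i=19: min(r-i=2, Z[2]=2)=2; Z[19]=2
i=20: min(r-i=1, Z[3]=0)=0; Z[20]=0
i=21: i≥r, start 0; Z[21]=0
i=22: i≥r, start 0; Z[22]=1 grow→box=[22,23)
i=23: i≥r, start 0; Z[23]=0
i=24: i≥r, start 0; Z[24]=0
i=25: i≥r, start 0; Z[25]=1 grow→box=[25,26)
i=26: i≥r, start 0; Z[26]=0
i=27: i≥r, start 0; Z[27]=0
i=28: i≥r, start 0; Z[28]=1 grow→box=[28,29)
i=29: i≥r, start 0; Z[29]=0
i=30: i≥r, start 0; Z[30]=0
i=31: i≥r, start 0; Z[31]=0
i=32: i≥r, start 0; Z[32]=0
i=33: i≥r, start 0; Z[33]=1 grow→box=[33,34)
i=34: i≥r, start 0; Z[34]=0
i=35: i≥r, start 0; Z[35]=0

[36, 0, 2, 0, 0, 1, 0, 0, 0, 2, 0, 0, 0, 0, 0, 0, 1, 4, 0, 2, 0, 0, 1, 0, 0, 1, 0, 0, 1, 0, 0, 0, 0, 1, 0, 0]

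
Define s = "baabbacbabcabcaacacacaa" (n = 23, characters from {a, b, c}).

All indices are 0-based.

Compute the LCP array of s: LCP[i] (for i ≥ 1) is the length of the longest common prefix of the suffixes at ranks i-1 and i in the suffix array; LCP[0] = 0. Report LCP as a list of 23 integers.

[0, 1, 2, 2, 1, 2, 4, 1, 3, 5, 2, 0, 2, 2, 1, 1, 3, 0, 3, 2, 2, 4, 1]

rank→(start, suffix):
  0 → (22, 'a')
  1 → (21, 'aa')
  2 → (1, 'aabbacbabcabcaacacacaa')
  3 → (14, 'aacacacaa')
  4 → (2, 'abbacbabcabcaacacacaa')
  5 → (11, 'abcaacacacaa')
  6 → (8, 'abcabcaacacacaa')
  7 → (19, 'acaa')
  8 → (17, 'acacaa')
  9 → (15, 'acacacaa')
  10 → (5, 'acbabcabcaacacacaa')
  11 → (0, 'baabbacbabcabcaacacacaa')
  12 → (7, 'babcabcaacacacaa')
  13 → (4, 'bacbabcabcaacacacaa')
  14 → (3, 'bbacbabcabcaacacacaa')
  15 → (12, 'bcaacacacaa')
  16 → (9, 'bcabcaacacacaa')
  17 → (20, 'caa')
  18 → (13, 'caacacacaa')
  19 → (10, 'cabcaacacacaa')
  20 → (18, 'cacaa')
  21 → (16, 'cacacaa')
  22 → (6, 'cbabcabcaacacacaa')

SA = [22, 21, 1, 14, 2, 11, 8, 19, 17, 15, 5, 0, 7, 4, 3, 12, 9, 20, 13, 10, 18, 16, 6]
[i] adj suffixes → lcp
  [1] 22/21 → 1 ('a')
  [2] 21/1 → 2 ('aa')
  [3] 1/14 → 2 ('aa')
  [4] 14/2 → 1 ('a')
  [5] 2/11 → 2 ('ab')
  [6] 11/8 → 4 ('abca')
  [7] 8/19 → 1 ('a')
  [8] 19/17 → 3 ('aca')
  [9] 17/15 → 5 ('acaca')
  [10] 15/5 → 2 ('ac')
  [11] 5/0 → 0 ('')
  [12] 0/7 → 2 ('ba')
  [13] 7/4 → 2 ('ba')
  [14] 4/3 → 1 ('b')
  [15] 3/12 → 1 ('b')
  [16] 12/9 → 3 ('bca')
  [17] 9/20 → 0 ('')
  [18] 20/13 → 3 ('caa')
  [19] 13/10 → 2 ('ca')
  [20] 10/18 → 2 ('ca')
  [21] 18/16 → 4 ('caca')
  [22] 16/6 → 1 ('c')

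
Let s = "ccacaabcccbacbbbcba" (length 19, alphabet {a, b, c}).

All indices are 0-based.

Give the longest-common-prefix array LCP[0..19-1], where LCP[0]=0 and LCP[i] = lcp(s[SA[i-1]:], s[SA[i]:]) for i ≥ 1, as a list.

[0, 1, 1, 1, 2, 0, 2, 1, 2, 1, 2, 0, 2, 1, 3, 2, 1, 2, 2]

sorted suffixes:
  #0 SA[0]=18  'a'
  #1 SA[1]=4  'aabcccbacbbbcba'
  #2 SA[2]=5  'abcccbacbbbcba'
  #3 SA[3]=2  'acaabcccbacbbbcba'
  #4 SA[4]=11  'acbbbcba'
  #5 SA[5]=17  'ba'
  #6 SA[6]=10  'bacbbbcba'
  #7 SA[7]=13  'bbbcba'
  #8 SA[8]=14  'bbcba'
  #9 SA[9]=15  'bcba'
  #10 SA[10]=6  'bcccbacbbbcba'
  #11 SA[11]=3  'caabcccbacbbbcba'
  #12 SA[12]=1  'cacaabcccbacbbbcba'
  #13 SA[13]=16  'cba'
  #14 SA[14]=9  'cbacbbbcba'
  #15 SA[15]=12  'cbbbcba'
  #16 SA[16]=0  'ccacaabcccbacbbbcba'
  #17 SA[17]=8  'ccbacbbbcba'
  #18 SA[18]=7  'cccbacbbbcba'

SA = [18, 4, 5, 2, 11, 17, 10, 13, 14, 15, 6, 3, 1, 16, 9, 12, 0, 8, 7]
i: (SA[i-1],SA[i]) lcp shared
  1: (18,4) 1 'a'
  2: (4,5) 1 'a'
  3: (5,2) 1 'a'
  4: (2,11) 2 'ac'
  5: (11,17) 0 ''
  6: (17,10) 2 'ba'
  7: (10,13) 1 'b'
  8: (13,14) 2 'bb'
  9: (14,15) 1 'b'
  10: (15,6) 2 'bc'
  11: (6,3) 0 ''
  12: (3,1) 2 'ca'
  13: (1,16) 1 'c'
  14: (16,9) 3 'cba'
  15: (9,12) 2 'cb'
  16: (12,0) 1 'c'
  17: (0,8) 2 'cc'
  18: (8,7) 2 'cc'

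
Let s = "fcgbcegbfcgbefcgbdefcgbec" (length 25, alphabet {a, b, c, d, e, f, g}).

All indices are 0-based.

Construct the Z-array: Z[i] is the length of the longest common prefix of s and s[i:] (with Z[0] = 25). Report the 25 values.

Z[0]=25
i=1: i≥r, start 0; Z[1]=0
i=2: i≥r, start 0; Z[2]=0
i=3: i≥r, start 0; Z[3]=0
i=4: i≥r, start 0; Z[4]=0
i=5: i≥r, start 0; Z[5]=0
i=6: i≥r, start 0; Z[6]=0
i=7: i≥r, start 0; Z[7]=0
i=8: i≥r, start 0; Z[8]=4 scan→box=[8,12)
i=9: min(r-i=3, Z[1]=0)=0; Z[9]=0
i=10: min(r-i=2, Z[2]=0)=0; Z[10]=0
i=11: min(r-i=1, Z[3]=0)=0; Z[11]=0
i=12: i≥r, start 0; Z[12]=0
i=13: i≥r, start 0; Z[13]=4 scan→box=[13,17)
i=14: min(r-i=3, Z[1]=0)=0; Z[14]=0
i=15: min(r-i=2, Z[2]=0)=0; Z[15]=0
i=16: min(r-i=1, Z[3]=0)=0; Z[16]=0
i=17: i≥r, start 0; Z[17]=0
i=18: i≥r, start 0; Z[18]=0
i=19: i≥r, start 0; Z[19]=4 scan→box=[19,23)
i=20: min(r-i=3, Z[1]=0)=0; Z[20]=0
i=21: min(r-i=2, Z[2]=0)=0; Z[21]=0
i=22: min(r-i=1, Z[3]=0)=0; Z[22]=0
i=23: i≥r, start 0; Z[23]=0
i=24: i≥r, start 0; Z[24]=0

[25, 0, 0, 0, 0, 0, 0, 0, 4, 0, 0, 0, 0, 4, 0, 0, 0, 0, 0, 4, 0, 0, 0, 0, 0]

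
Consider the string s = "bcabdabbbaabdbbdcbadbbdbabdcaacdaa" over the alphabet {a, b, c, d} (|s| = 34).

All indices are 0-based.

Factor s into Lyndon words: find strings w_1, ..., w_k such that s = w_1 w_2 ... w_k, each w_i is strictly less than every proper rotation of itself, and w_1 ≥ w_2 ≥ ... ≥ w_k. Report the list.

["bc", "abd", "abbb", "aabdbbdcbadbbdbabdcaacd", "a", "a"]

emit factor 1: 'bc' (i=0, period=2)
emit factor 2: 'abd' (i=2, period=3)
emit factor 3: 'abbb' (i=5, period=4)
emit factor 4: 'aabdbbdcbadbbdbabdcaacd' (i=9, period=23)
emit factor 5: 'a' (i=32, period=1)
emit factor 6: 'a' (i=33, period=1)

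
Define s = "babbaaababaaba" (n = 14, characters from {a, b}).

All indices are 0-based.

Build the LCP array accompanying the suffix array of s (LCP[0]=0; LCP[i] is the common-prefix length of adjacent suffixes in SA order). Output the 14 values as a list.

[0, 1, 2, 4, 1, 3, 3, 2, 0, 2, 3, 2, 3, 1]

rank→(start, suffix):
  0 → (13, 'a')
  1 → (4, 'aaababaaba')
  2 → (10, 'aaba')
  3 → (5, 'aababaaba')
  4 → (11, 'aba')
  5 → (8, 'abaaba')
  6 → (6, 'ababaaba')
  7 → (1, 'abbaaababaaba')
  8 → (12, 'ba')
  9 → (3, 'baaababaaba')
  10 → (9, 'baaba')
  11 → (7, 'babaaba')
  12 → (0, 'babbaaababaaba')
  13 → (2, 'bbaaababaaba')

SA = [13, 4, 10, 5, 11, 8, 6, 1, 12, 3, 9, 7, 0, 2]
i: (SA[i-1],SA[i]) lcp shared
  1: (13,4) 1 'a'
  2: (4,10) 2 'aa'
  3: (10,5) 4 'aaba'
  4: (5,11) 1 'a'
  5: (11,8) 3 'aba'
  6: (8,6) 3 'aba'
  7: (6,1) 2 'ab'
  8: (1,12) 0 ''
  9: (12,3) 2 'ba'
  10: (3,9) 3 'baa'
  11: (9,7) 2 'ba'
  12: (7,0) 3 'bab'
  13: (0,2) 1 'b'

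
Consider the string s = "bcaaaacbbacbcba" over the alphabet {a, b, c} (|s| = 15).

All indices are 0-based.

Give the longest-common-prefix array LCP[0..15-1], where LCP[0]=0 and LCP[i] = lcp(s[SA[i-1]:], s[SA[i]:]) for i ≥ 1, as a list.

sorted suffixes:
  #0 SA[0]=14  'a'
  #1 SA[1]=2  'aaaacbbacbcba'
  #2 SA[2]=3  'aaacbbacbcba'
  #3 SA[3]=4  'aacbbacbcba'
  #4 SA[4]=5  'acbbacbcba'
  #5 SA[5]=9  'acbcba'
  #6 SA[6]=13  'ba'
  #7 SA[7]=8  'bacbcba'
  #8 SA[8]=7  'bbacbcba'
  #9 SA[9]=0  'bcaaaacbbacbcba'
  #10 SA[10]=11  'bcba'
  #11 SA[11]=1  'caaaacbbacbcba'
  #12 SA[12]=12  'cba'
  #13 SA[13]=6  'cbbacbcba'
  #14 SA[14]=10  'cbcba'

SA = [14, 2, 3, 4, 5, 9, 13, 8, 7, 0, 11, 1, 12, 6, 10]
i: (SA[i-1],SA[i]) lcp shared
  1: (14,2) 1 'a'
  2: (2,3) 3 'aaa'
  3: (3,4) 2 'aa'
  4: (4,5) 1 'a'
  5: (5,9) 3 'acb'
  6: (9,13) 0 ''
  7: (13,8) 2 'ba'
  8: (8,7) 1 'b'
  9: (7,0) 1 'b'
  10: (0,11) 2 'bc'
  11: (11,1) 0 ''
  12: (1,12) 1 'c'
  13: (12,6) 2 'cb'
  14: (6,10) 2 'cb'

[0, 1, 3, 2, 1, 3, 0, 2, 1, 1, 2, 0, 1, 2, 2]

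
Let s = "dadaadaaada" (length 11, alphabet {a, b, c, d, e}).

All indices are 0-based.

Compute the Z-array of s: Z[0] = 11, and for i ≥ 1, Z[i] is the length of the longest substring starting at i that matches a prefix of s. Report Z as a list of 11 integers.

Z[0]=11
i=1: outside box; Z[1]=0
i=2: outside box; Z[2]=2 scan→box=[2,4)
i=3: min(r-i=1, Z[1]=0)=0; Z[3]=0
i=4: outside box; Z[4]=0
i=5: outside box; Z[5]=2 scan→box=[5,7)
i=6: min(r-i=1, Z[1]=0)=0; Z[6]=0
i=7: outside box; Z[7]=0
i=8: outside box; Z[8]=0
i=9: outside box; Z[9]=2 scan→box=[9,11)
i=10: min(r-i=1, Z[1]=0)=0; Z[10]=0

[11, 0, 2, 0, 0, 2, 0, 0, 0, 2, 0]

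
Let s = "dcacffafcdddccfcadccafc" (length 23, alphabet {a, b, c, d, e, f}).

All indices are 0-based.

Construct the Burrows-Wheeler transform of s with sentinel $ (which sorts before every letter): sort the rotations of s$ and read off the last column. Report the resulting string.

rank  rotation                  last
    0  $dcacffafcdddccfcadccafc  c
    1  acffafcdddccfcadccafc$dc  c
    2  adccafc$dcacffafcdddccfc  c
    3  afc$dcacffafcdddccfcadcc  c
    4  afcdddccfcadccafc$dcacff  f
    5  c$dcacffafcdddccfcadccaf  f
    6  cacffafcdddccfcadccafc$d  d
    7  cadccafc$dcacffafcdddccf  f
    8  cafc$dcacffafcdddccfcadc  c
    9  ccafc$dcacffafcdddccfcad  d
   10  ccfcadccafc$dcacffafcddd  d
   11  cdddccfcadccafc$dcacffaf  f
   12  cfcadccafc$dcacffafcdddc  c
   13  cffafcdddccfcadccafc$dca  a
   14  dcacffafcdddccfcadccafc$  $
   15  dccafc$dcacffafcdddccfca  a
   16  dccfcadccafc$dcacffafcdd  d
   17  ddccfcadccafc$dcacffafcd  d
   18  dddccfcadccafc$dcacffafc  c
   19  fafcdddccfcadccafc$dcacf  f
   20  fc$dcacffafcdddccfcadcca  a
   21  fcadccafc$dcacffafcdddcc  c
   22  fcdddccfcadccafc$dcacffa  a
   23  ffafcdddccfcadccafc$dcac  c

ccccffdfcddfca$addcfacac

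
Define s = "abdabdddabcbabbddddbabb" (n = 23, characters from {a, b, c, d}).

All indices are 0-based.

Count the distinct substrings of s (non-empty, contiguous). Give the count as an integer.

235

sorted suffixes:
  #0 SA[0]=20  'abb'
  #1 SA[1]=12  'abbddddbabb'
  #2 SA[2]=8  'abcbabbddddbabb'
  #3 SA[3]=0  'abdabdddabcbabbddddbabb'
  #4 SA[4]=3  'abdddabcbabbddddbabb'
  #5 SA[5]=22  'b'
  #6 SA[6]=19  'babb'
  #7 SA[7]=11  'babbddddbabb'
  #8 SA[8]=21  'bb'
  #9 SA[9]=13  'bbddddbabb'
  #10 SA[10]=9  'bcbabbddddbabb'
  #11 SA[11]=1  'bdabdddabcbabbddddbabb'
  #12 SA[12]=4  'bdddabcbabbddddbabb'
  #13 SA[13]=14  'bddddbabb'
  #14 SA[14]=10  'cbabbddddbabb'
  #15 SA[15]=7  'dabcbabbddddbabb'
  #16 SA[16]=2  'dabdddabcbabbddddbabb'
  #17 SA[17]=18  'dbabb'
  #18 SA[18]=6  'ddabcbabbddddbabb'
  #19 SA[19]=17  'ddbabb'
  #20 SA[20]=5  'dddabcbabbddddbabb'
  #21 SA[21]=16  'dddbabb'
  #22 SA[22]=15  'ddddbabb'

SA = [20, 12, 8, 0, 3, 22, 19, 11, 21, 13, 9, 1, 4, 14, 10, 7, 2, 18, 6, 17, 5, 16, 15]
i: (SA[i-1],SA[i]) lcp shared
  1: (20,12) 3 'abb'
  2: (12,8) 2 'ab'
  3: (8,0) 2 'ab'
  4: (0,3) 3 'abd'
  5: (3,22) 0 ''
  6: (22,19) 1 'b'
  7: (19,11) 4 'babb'
  8: (11,21) 1 'b'
  9: (21,13) 2 'bb'
  10: (13,9) 1 'b'
  11: (9,1) 1 'b'
  12: (1,4) 2 'bd'
  13: (4,14) 4 'bddd'
  14: (14,10) 0 ''
  15: (10,7) 0 ''
  16: (7,2) 3 'dab'
  17: (2,18) 1 'd'
  18: (18,6) 1 'd'
  19: (6,17) 2 'dd'
  20: (17,5) 2 'dd'
  21: (5,16) 3 'ddd'
  22: (16,15) 3 'ddd'

n(n+1)/2 = 23·24/2 = 276
Σ LCP = 0 + 3 + 2 + 2 + 3 + 0 + 1 + 4 + 1 + 2 + 1 + 1 + 2 + 4 + 0 + 0 + 3 + 1 + 1 + 2 + 2 + 3 + 3 = 41
distinct = 276 − 41 = 235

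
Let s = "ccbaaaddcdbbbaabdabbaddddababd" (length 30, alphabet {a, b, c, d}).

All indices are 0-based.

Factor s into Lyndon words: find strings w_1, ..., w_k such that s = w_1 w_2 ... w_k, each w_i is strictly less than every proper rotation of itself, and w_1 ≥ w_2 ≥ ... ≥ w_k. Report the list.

["c", "c", "b", "aaaddcdbbbaabdabbaddddababd"]

emit factor 1: 'c' (i=0, period=1)
emit factor 2: 'c' (i=1, period=1)
emit factor 3: 'b' (i=2, period=1)
emit factor 4: 'aaaddcdbbbaabdabbaddddababd' (i=3, period=27)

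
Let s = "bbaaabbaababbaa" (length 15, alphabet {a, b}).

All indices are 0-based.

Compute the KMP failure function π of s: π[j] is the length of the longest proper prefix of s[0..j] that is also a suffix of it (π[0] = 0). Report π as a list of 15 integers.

[0, 1, 0, 0, 0, 1, 2, 3, 4, 1, 0, 1, 2, 3, 4]

π[0] = 0
j=1 s[j]='b': π[1]=1 (border 'b')
j=2 s[j]='a': k: 1→0; π[2]=0 (border '')
j=3 s[j]='a': π[3]=0 (border '')
j=4 s[j]='a': π[4]=0 (border '')
j=5 s[j]='b': π[5]=1 (border 'b')
j=6 s[j]='b': π[6]=2 (border 'bb')
j=7 s[j]='a': π[7]=3 (border 'bba')
j=8 s[j]='a': π[8]=4 (border 'bbaa')
j=9 s[j]='b': k: 4→0; π[9]=1 (border 'b')
j=10 s[j]='a': k: 1→0; π[10]=0 (border '')
j=11 s[j]='b': π[11]=1 (border 'b')
j=12 s[j]='b': π[12]=2 (border 'bb')
j=13 s[j]='a': π[13]=3 (border 'bba')
j=14 s[j]='a': π[14]=4 (border 'bbaa')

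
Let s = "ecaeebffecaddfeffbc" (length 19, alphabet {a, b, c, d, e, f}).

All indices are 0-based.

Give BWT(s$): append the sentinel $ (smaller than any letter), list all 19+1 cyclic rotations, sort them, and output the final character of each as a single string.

rank  rotation              last
    0  $ecaeebffecaddfeffbc  c
    1  addfeffbc$ecaeebffec  c
    2  aeebffecaddfeffbc$ec  c
    3  bc$ecaeebffecaddfeff  f
    4  bffecaddfeffbc$ecaee  e
    5  c$ecaeebffecaddfeffb  b
    6  caddfeffbc$ecaeebffe  e
    7  caeebffecaddfeffbc$e  e
    8  ddfeffbc$ecaeebffeca  a
    9  dfeffbc$ecaeebffecad  d
   10  ebffecaddfeffbc$ecae  e
   11  ecaddfeffbc$ecaeebff  f
   12  ecaeebffecaddfeffbc$  $
   13  eebffecaddfeffbc$eca  a
   14  effbc$ecaeebffecaddf  f
   15  fbc$ecaeebffecaddfef  f
   16  fecaddfeffbc$ecaeebf  f
   17  feffbc$ecaeebffecadd  d
   18  ffbc$ecaeebffecaddfe  e
   19  ffecaddfeffbc$ecaeeb  b

cccfebeeadef$afffdeb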